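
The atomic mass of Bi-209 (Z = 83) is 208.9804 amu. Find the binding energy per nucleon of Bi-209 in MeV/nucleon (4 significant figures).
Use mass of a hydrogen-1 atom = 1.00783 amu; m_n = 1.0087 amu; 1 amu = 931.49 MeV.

The nucleus contains 83 protons and 209 − 83 = 126 neutrons.
Total constituent mass: 83 × 1.00783 + 126 × 1.0087 = 210.74609 amu
The mass defect is 210.74609 − 208.9804 = 1.76569 amu.
E_B = 1.76569 × 931.49 = 1644.72 MeV
Per nucleon: 1644.72 / 209 = 7.869 MeV

7.869 MeV/nucleon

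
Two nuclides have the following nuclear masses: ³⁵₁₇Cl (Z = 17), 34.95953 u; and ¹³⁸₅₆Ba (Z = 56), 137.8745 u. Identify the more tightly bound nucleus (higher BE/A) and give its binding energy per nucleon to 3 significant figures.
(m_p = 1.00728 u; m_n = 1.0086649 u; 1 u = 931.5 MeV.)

³⁵₁₇Cl: Σm = 17(1.00728) + 18(1.0086649) = 35.2797282 u; Δm = 0.3201982 u; E_B = 298.26 MeV; E_B/A = 8.522 MeV
¹³⁸₅₆Ba: Σm = 56(1.00728) + 82(1.0086649) = 139.1182018 u; Δm = 1.2437018 u; E_B = 1158.508 MeV; E_B/A = 8.39499 MeV
³⁵₁₇Cl has the higher binding energy per nucleon, so it is the more tightly bound nucleus.

³⁵₁₇Cl; 8.52 MeV/nucleon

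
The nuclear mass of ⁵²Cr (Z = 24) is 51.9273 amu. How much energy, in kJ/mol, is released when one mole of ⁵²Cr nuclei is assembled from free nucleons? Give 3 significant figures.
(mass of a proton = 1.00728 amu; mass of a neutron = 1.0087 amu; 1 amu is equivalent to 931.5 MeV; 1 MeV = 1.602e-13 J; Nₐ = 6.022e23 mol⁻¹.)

4.41e+10 kJ/mol

With 24 protons and 28 neutrons (A = 52):
Mass of separated nucleons = 24(1.00728) + 28(1.0087) = 24.17472 + 28.2436 = 52.41832 amu
Mass defect Δm = 52.41832 − 51.9273 = 0.49102 amu
Converting to energy: 0.49102 amu × 931.5 MeV/amu = 457.385 MeV
Per nucleus in joules: 457.385 MeV × 1.602e-13 J/MeV = 7.3273e-11 J
Per mole: 7.3273e-11 J × 6.022e23 mol⁻¹ = 4.4125e+13 J/mol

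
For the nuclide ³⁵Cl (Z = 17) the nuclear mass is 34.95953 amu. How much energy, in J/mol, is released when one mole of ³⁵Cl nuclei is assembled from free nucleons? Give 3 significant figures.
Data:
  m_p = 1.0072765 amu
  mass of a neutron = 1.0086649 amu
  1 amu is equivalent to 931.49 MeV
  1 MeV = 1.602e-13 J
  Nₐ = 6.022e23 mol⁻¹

With 17 protons and 18 neutrons (A = 35):
Mass of separated nucleons = 17(1.0072765) + 18(1.0086649) = 17.1237005 + 18.1559682 = 35.2796687 amu
Mass defect Δm = 35.2796687 − 34.95953 = 0.3201387 amu
E_B = 0.3201387 × 931.49 = 298.206 MeV
Per nucleus in joules: 298.206 MeV × 1.602e-13 J/MeV = 4.7773e-11 J
Per mole: 4.7773e-11 J × 6.022e23 mol⁻¹ = 2.8769e+13 J/mol

2.88e+13 J/mol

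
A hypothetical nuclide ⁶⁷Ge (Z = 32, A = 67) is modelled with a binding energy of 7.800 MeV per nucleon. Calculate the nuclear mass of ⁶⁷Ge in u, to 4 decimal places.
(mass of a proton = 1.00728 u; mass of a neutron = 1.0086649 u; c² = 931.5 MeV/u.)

66.9752 u

Total binding energy = 67 × 7.800 = 522.600 MeV
Mass defect = 522.600 MeV / (931.5 MeV/u) = 0.561031 u
Constituent mass = 32(1.00728) + 35(1.0086649) = 67.5362315 u
Nuclear mass = 67.5362315 − 0.561031 = 66.9752005 u ≈ 66.9752 u (to 4 decimal places)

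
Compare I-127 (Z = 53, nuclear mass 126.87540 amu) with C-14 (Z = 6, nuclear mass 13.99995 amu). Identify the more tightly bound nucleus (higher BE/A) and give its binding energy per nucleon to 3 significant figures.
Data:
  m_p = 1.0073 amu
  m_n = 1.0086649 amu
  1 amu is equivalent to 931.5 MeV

I-127; 8.45 MeV/nucleon

I-127: Σm = 53(1.0073) + 74(1.0086649) = 128.0281026 amu; Δm = 1.1527026 amu; E_B = 1073.742 MeV; E_B/A = 8.4547 MeV
C-14: Σm = 6(1.0073) + 8(1.0086649) = 14.1131192 amu; Δm = 0.1131692 amu; E_B = 105.42 MeV; E_B/A = 7.530 MeV
I-127 has the higher binding energy per nucleon, so it is the more tightly bound nucleus.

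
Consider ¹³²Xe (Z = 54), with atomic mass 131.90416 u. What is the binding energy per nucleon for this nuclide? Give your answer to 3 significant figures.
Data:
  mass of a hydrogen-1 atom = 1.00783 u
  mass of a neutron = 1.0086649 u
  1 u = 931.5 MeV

8.43 MeV/nucleon

The nucleus contains 54 protons and 132 − 54 = 78 neutrons.
Total constituent mass: 54 × 1.00783 + 78 × 1.0086649 = 133.0986822 u
The mass defect is 133.0986822 − 131.90416 = 1.1945222 u.
E_B = 1.1945222 × 931.5 = 1112.70 MeV
Per nucleon: 1112.70 / 132 = 8.430 MeV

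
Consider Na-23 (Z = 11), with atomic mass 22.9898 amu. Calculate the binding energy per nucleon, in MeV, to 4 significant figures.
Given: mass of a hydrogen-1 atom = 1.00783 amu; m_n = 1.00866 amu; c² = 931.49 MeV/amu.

The nucleus contains 11 protons and 23 − 11 = 12 neutrons.
Mass of separated nucleons = 11(1.00783) + 12(1.00866) = 11.08613 + 12.10392 = 23.19005 amu
Δm = 23.19005 − 22.9898 = 0.20025 amu
Converting to energy: 0.20025 amu × 931.49 MeV/amu = 186.531 MeV
BE/A = 186.531 MeV / 23 = 8.110 MeV/nucleon

8.110 MeV/nucleon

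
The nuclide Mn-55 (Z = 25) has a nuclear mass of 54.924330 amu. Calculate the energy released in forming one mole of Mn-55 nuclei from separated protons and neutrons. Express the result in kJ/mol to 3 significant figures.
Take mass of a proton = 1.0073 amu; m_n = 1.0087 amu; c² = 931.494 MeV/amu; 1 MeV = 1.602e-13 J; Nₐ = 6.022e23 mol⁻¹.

With 25 protons and 30 neutrons (A = 55):
Σm = 25·m_p + 30·m_n = 25.1825 + 30.2610 = 55.4435 amu
Mass defect Δm = 55.4435 − 54.924330 = 0.519170 amu
E_B = 0.519170 × 931.494 = 483.604 MeV
Per nucleus in joules: 483.604 MeV × 1.602e-13 J/MeV = 7.7473e-11 J
Per mole: 7.7473e-11 J × 6.022e23 mol⁻¹ = 4.6654e+13 J/mol

4.67e+10 kJ/mol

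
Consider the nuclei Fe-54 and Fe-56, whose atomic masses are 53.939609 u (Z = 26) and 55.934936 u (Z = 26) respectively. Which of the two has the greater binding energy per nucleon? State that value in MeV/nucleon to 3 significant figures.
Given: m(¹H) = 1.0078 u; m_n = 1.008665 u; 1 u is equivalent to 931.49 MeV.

Fe-54: Σm = 26(1.0078) + 28(1.008665) = 54.445420 u; Δm = 0.505811 u; E_B = 471.16 MeV; E_B/A = 8.725 MeV
Fe-56: Σm = 26(1.0078) + 30(1.008665) = 56.462750 u; Δm = 0.527814 u; E_B = 491.653 MeV; E_B/A = 8.780 MeV
Fe-56 has the higher binding energy per nucleon, so it is the more tightly bound nucleus.

Fe-56; 8.78 MeV/nucleon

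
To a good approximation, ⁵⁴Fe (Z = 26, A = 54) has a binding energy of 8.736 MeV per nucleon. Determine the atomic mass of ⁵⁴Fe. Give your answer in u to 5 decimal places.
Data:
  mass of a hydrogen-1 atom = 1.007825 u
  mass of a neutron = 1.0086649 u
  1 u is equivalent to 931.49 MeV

53.93963 u

Total binding energy = 54 × 8.736 = 471.744 MeV
Mass defect = 471.744 MeV / (931.49 MeV/u) = 0.5064402 u
Constituent mass = 26(1.007825) + 28(1.0086649) = 54.4460672 u
Atomic mass = 54.4460672 − 0.5064402 = 53.9396270 u ≈ 53.93963 u (to 5 decimal places)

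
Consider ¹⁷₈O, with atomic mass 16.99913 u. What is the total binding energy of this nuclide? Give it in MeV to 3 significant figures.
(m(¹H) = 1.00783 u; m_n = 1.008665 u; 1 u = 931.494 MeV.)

132 MeV

Mass of separated nucleons = 8(1.00783) + 9(1.008665) = 8.06264 + 9.077985 = 17.140625 u
The mass defect is 17.140625 − 16.99913 = 0.141495 u.
E_B = 0.141495 × 931.494 = 131.802 MeV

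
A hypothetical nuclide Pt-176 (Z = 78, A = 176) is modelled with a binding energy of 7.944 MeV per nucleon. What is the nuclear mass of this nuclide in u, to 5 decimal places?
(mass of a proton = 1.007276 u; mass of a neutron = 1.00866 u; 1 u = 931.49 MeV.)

Total binding energy = 176 × 7.944 = 1398.144 MeV
Mass defect = 1398.144 MeV / (931.49 MeV/u) = 1.5009759 u
Constituent mass = 78(1.007276) + 98(1.00866) = 177.416208 u
Nuclear mass = 177.416208 − 1.5009759 = 175.9152321 u ≈ 175.91523 u (to 5 decimal places)

175.91523 u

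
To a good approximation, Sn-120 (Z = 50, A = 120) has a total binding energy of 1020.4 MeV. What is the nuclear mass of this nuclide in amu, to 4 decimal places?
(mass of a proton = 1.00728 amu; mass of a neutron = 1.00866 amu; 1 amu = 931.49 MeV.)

119.8748 amu

Mass defect = 1020.4 MeV / (931.49 MeV/amu) = 1.095449 amu
Constituent mass = 50(1.00728) + 70(1.00866) = 120.97020 amu
Nuclear mass = 120.97020 − 1.095449 = 119.874751 amu ≈ 119.8748 amu (to 4 decimal places)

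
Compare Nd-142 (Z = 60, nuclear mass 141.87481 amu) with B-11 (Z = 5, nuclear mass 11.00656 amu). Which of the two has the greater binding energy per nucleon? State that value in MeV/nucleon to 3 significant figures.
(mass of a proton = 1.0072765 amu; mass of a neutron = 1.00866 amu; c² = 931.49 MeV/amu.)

Nd-142; 8.34 MeV/nucleon

Nd-142: Σm = 60(1.0072765) + 82(1.00866) = 143.1467100 amu; Δm = 1.2719000 amu; E_B = 1184.76 MeV; E_B/A = 8.343 MeV
B-11: Σm = 5(1.0072765) + 6(1.00866) = 11.0883425 amu; Δm = 0.0817825 amu; E_B = 76.180 MeV; E_B/A = 6.925 MeV
Nd-142 has the higher binding energy per nucleon, so it is the more tightly bound nucleus.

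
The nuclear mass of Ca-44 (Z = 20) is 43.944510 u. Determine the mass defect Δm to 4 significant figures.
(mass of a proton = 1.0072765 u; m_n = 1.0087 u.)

Mass of separated nucleons = 20(1.0072765) + 24(1.0087) = 20.1455300 + 24.2088 = 44.3543300 u
Mass defect Δm = 44.3543300 − 43.944510 = 0.4098200 u

0.4098 u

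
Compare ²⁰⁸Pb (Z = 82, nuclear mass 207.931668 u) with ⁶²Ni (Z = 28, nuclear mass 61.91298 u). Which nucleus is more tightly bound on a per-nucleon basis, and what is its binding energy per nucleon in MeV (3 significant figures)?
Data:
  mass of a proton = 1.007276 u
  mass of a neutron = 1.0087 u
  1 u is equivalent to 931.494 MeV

⁶²Ni; 8.81 MeV/nucleon

²⁰⁸Pb: Σm = 82(1.007276) + 126(1.0087) = 209.692832 u; Δm = 1.761164 u; E_B = 1640.5 MeV; E_B/A = 7.887 MeV
⁶²Ni: Σm = 28(1.007276) + 34(1.0087) = 62.499528 u; Δm = 0.586548 u; E_B = 546.37 MeV; E_B/A = 8.812 MeV
⁶²Ni has the higher binding energy per nucleon, so it is the more tightly bound nucleus.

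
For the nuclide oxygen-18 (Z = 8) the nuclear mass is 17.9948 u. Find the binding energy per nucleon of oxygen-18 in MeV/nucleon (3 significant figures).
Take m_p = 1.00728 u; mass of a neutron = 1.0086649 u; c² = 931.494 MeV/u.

The nucleus contains 8 protons and 18 − 8 = 10 neutrons.
Mass of separated nucleons = 8(1.00728) + 10(1.0086649) = 8.05824 + 10.0866490 = 18.1448890 u
Δm = 18.1448890 − 17.9948 = 0.1500890 u
Converting to energy: 0.1500890 u × 931.494 MeV/u = 139.807 MeV
Dividing by A = 18 gives 7.767 MeV per nucleon.

7.77 MeV/nucleon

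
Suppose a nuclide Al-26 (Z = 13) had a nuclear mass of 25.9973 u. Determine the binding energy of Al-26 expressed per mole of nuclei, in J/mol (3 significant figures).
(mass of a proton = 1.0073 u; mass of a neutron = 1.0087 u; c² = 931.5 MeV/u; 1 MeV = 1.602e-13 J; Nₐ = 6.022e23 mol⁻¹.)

1.89e+13 J/mol

The nucleus contains 13 protons and 26 − 13 = 13 neutrons.
Total constituent mass: 13 × 1.0073 + 13 × 1.0087 = 26.2080 u
The mass defect is 26.2080 − 25.9973 = 0.2107 u.
Binding energy = Δm·c² = 0.2107 × 931.5 MeV/u = 196.267 MeV
Per nucleus in joules: 196.267 MeV × 1.602e-13 J/MeV = 3.1442e-11 J
Per mole: 3.1442e-11 J × 6.022e23 mol⁻¹ = 1.8934e+13 J/mol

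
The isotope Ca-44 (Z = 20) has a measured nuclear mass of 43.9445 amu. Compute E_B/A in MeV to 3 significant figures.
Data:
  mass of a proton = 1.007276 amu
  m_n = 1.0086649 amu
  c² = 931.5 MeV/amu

The nucleus contains 20 protons and 44 − 20 = 24 neutrons.
Total constituent mass: 20 × 1.007276 + 24 × 1.0086649 = 44.3534776 amu
Mass defect Δm = 44.3534776 − 43.9445 = 0.4089776 amu
Converting to energy: 0.4089776 amu × 931.5 MeV/amu = 380.963 MeV
BE/A = 380.963 MeV / 44 = 8.658 MeV/nucleon

8.66 MeV/nucleon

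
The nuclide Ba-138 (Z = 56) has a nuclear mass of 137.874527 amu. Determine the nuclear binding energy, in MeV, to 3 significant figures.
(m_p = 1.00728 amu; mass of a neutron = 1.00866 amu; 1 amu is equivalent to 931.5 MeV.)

1160 MeV

Total constituent mass: 56 × 1.00728 + 82 × 1.00866 = 139.11780 amu
Δm = 139.11780 − 137.874527 = 1.243273 amu
Binding energy = Δm·c² = 1.243273 × 931.5 MeV/amu = 1158.11 MeV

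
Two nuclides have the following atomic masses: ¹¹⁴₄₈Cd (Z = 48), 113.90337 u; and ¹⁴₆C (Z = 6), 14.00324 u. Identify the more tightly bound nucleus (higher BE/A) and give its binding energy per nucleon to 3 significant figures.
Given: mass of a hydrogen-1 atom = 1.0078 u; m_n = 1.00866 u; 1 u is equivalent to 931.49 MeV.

¹¹⁴₄₈Cd; 8.52 MeV/nucleon

¹¹⁴₄₈Cd: Σm = 48(1.0078) + 66(1.00866) = 114.94596 u; Δm = 1.04259 u; E_B = 971.16 MeV; E_B/A = 8.519 MeV
¹⁴₆C: Σm = 6(1.0078) + 8(1.00866) = 14.11608 u; Δm = 0.11284 u; E_B = 105.11 MeV; E_B/A = 7.508 MeV
¹¹⁴₄₈Cd has the higher binding energy per nucleon, so it is the more tightly bound nucleus.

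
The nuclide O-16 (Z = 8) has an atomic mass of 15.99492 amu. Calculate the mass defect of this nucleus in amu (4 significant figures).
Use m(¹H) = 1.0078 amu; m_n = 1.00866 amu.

0.1368 amu

Mass of separated nucleons = 8(1.0078) + 8(1.00866) = 8.0624 + 8.06928 = 16.13168 amu
Mass defect Δm = 16.13168 − 15.99492 = 0.13676 amu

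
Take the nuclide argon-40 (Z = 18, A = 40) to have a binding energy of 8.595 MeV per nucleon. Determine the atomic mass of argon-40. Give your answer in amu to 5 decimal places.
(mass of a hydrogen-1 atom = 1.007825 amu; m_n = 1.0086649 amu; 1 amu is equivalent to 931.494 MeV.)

39.96239 amu

Total binding energy = 40 × 8.595 = 343.800 MeV
Mass defect = 343.800 MeV / (931.494 MeV/amu) = 0.3690845 amu
Constituent mass = 18(1.007825) + 22(1.0086649) = 40.3314778 amu
Atomic mass = 40.3314778 − 0.3690845 = 39.9623933 amu ≈ 39.96239 amu (to 5 decimal places)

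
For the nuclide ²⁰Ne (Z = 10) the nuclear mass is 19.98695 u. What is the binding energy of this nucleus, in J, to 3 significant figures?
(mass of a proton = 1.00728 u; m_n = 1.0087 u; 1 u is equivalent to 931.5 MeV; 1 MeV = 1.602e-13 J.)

2.58e-11 J

The nucleus contains 10 protons and 20 − 10 = 10 neutrons.
Σm = 10·m_p + 10·m_n = 10.07280 + 10.0870 = 20.15980 u
Δm = 20.15980 − 19.98695 = 0.17285 u
E_B = 0.17285 × 931.5 = 161.010 MeV
In joules: 161.010 MeV × 1.602e-13 J/MeV = 2.5794e-11 J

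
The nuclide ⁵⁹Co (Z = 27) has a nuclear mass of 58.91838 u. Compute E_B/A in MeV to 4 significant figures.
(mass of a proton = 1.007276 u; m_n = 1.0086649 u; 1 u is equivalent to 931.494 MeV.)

Z = 27, so N = A − Z = 59 − 27 = 32.
Σm = 27·m_p + 32·m_n = 27.196452 + 32.2772768 = 59.4737288 u
Mass defect Δm = 59.4737288 − 58.91838 = 0.5553488 u
Converting to energy: 0.5553488 u × 931.494 MeV/u = 517.304 MeV
BE/A = 517.304 MeV / 59 = 8.768 MeV/nucleon

8.768 MeV/nucleon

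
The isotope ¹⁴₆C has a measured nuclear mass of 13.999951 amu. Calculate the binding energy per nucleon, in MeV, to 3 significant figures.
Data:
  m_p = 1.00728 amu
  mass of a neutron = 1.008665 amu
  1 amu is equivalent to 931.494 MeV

Mass of separated nucleons = 6(1.00728) + 8(1.008665) = 6.04368 + 8.069320 = 14.113000 amu
The mass defect is 14.113000 − 13.999951 = 0.113049 amu.
Binding energy = Δm·c² = 0.113049 × 931.494 MeV/amu = 105.304 MeV
Dividing by A = 14 gives 7.522 MeV per nucleon.

7.52 MeV/nucleon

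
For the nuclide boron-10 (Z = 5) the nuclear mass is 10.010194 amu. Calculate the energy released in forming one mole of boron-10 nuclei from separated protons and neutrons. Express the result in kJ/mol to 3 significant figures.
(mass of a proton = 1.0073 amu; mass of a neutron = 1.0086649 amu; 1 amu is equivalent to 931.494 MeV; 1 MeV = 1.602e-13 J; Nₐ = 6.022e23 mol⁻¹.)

Z = 5, so N = A − Z = 10 − 5 = 5.
Total constituent mass: 5 × 1.0073 + 5 × 1.0086649 = 10.0798245 amu
The mass defect is 10.0798245 − 10.010194 = 0.0696305 amu.
E_B = 0.0696305 × 931.494 = 64.8604 MeV
Per nucleus in joules: 64.8604 MeV × 1.602e-13 J/MeV = 1.0391e-11 J
Per mole: 1.0391e-11 J × 6.022e23 mol⁻¹ = 6.2575e+12 J/mol

6.26e+09 kJ/mol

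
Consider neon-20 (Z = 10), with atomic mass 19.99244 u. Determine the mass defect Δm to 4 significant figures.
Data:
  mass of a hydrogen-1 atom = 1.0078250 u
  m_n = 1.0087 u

0.1728 u

Z = 10, so N = A − Z = 20 − 10 = 10.
Total constituent mass: 10 × 1.0078250 + 10 × 1.0087 = 20.1652500 u
Δm = 20.1652500 − 19.99244 = 0.1728100 u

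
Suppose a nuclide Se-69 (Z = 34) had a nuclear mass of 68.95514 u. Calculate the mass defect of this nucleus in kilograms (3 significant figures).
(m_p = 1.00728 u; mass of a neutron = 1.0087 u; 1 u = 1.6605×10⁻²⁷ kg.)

Total constituent mass: 34 × 1.00728 + 35 × 1.0087 = 69.55202 u
The mass defect is 69.55202 − 68.95514 = 0.59688 u.
In SI units: 0.59688 u × 1.6605×10⁻²⁷ kg/u = 9.9112e-28 kg

9.91e-28 kg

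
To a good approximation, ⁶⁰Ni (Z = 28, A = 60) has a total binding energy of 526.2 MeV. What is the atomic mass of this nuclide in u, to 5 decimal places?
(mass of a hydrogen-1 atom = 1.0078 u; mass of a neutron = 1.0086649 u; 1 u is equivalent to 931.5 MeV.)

Mass defect = 526.2 MeV / (931.5 MeV/u) = 0.5648953 u
Constituent mass = 28(1.0078) + 32(1.0086649) = 60.4956768 u
Atomic mass = 60.4956768 − 0.5648953 = 59.9307815 u ≈ 59.93078 u (to 5 decimal places)

59.93078 u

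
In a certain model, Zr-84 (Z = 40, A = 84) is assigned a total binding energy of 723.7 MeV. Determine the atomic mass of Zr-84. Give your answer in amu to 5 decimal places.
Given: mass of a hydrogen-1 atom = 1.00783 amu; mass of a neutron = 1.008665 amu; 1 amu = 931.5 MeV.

Mass defect = 723.7 MeV / (931.5 MeV/amu) = 0.7769189 amu
Constituent mass = 40(1.00783) + 44(1.008665) = 84.694460 amu
Atomic mass = 84.694460 − 0.7769189 = 83.9175411 amu ≈ 83.91754 amu (to 5 decimal places)

83.91754 amu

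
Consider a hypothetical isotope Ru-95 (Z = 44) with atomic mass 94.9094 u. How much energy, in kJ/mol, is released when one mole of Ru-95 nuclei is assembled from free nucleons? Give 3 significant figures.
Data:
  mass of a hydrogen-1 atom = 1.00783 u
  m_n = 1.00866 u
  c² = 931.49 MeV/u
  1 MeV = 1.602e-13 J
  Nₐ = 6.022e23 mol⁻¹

Σm = 44·m(¹H) + 51·m_n = 44.34452 + 51.44166 = 95.78618 u
The mass defect is 95.78618 − 94.9094 = 0.87678 u.
Binding energy = Δm·c² = 0.87678 × 931.49 MeV/u = 816.712 MeV
Per nucleus in joules: 816.712 MeV × 1.602e-13 J/MeV = 1.3084e-10 J
Per mole: 1.3084e-10 J × 6.022e23 mol⁻¹ = 7.8792e+13 J/mol

7.88e+10 kJ/mol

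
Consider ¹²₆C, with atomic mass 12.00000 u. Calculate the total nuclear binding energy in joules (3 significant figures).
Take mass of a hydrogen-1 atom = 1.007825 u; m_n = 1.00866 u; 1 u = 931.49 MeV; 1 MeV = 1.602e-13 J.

1.48e-11 J

With 6 protons and 6 neutrons (A = 12):
Σm = 6·m(¹H) + 6·m_n = 6.046950 + 6.05196 = 12.098910 u
Δm = 12.098910 − 12.00000 = 0.098910 u
Binding energy = Δm·c² = 0.098910 × 931.49 MeV/u = 92.1337 MeV
In joules: 92.1337 MeV × 1.602e-13 J/MeV = 1.4760e-11 J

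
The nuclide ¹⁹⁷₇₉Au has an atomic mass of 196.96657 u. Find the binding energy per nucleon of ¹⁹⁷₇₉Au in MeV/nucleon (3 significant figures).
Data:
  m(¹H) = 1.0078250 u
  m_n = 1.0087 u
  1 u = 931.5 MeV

Mass of separated nucleons = 79(1.0078250) + 118(1.0087) = 79.6181750 + 119.0266 = 198.6447750 u
Mass defect Δm = 198.6447750 − 196.96657 = 1.6782050 u
Binding energy = Δm·c² = 1.6782050 × 931.5 MeV/u = 1563.25 MeV
BE/A = 1563.25 MeV / 197 = 7.935 MeV/nucleon

7.94 MeV/nucleon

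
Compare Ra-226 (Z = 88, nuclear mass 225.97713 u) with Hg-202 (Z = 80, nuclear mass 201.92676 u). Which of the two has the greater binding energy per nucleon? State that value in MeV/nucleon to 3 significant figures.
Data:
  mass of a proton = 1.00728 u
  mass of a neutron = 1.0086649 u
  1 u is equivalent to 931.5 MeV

Hg-202; 7.90 MeV/nucleon

Ra-226: Σm = 88(1.00728) + 138(1.0086649) = 227.8363962 u; Δm = 1.8592662 u; E_B = 1731.9 MeV; E_B/A = 7.663 MeV
Hg-202: Σm = 80(1.00728) + 122(1.0086649) = 203.6395178 u; Δm = 1.7127578 u; E_B = 1595.4 MeV; E_B/A = 7.898 MeV
Hg-202 has the higher binding energy per nucleon, so it is the more tightly bound nucleus.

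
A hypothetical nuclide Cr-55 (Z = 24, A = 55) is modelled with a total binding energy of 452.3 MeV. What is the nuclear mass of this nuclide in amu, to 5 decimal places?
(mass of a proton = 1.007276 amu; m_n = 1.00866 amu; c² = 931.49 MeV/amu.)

54.95752 amu

Mass defect = 452.3 MeV / (931.49 MeV/amu) = 0.4855661 amu
Constituent mass = 24(1.007276) + 31(1.00866) = 55.443084 amu
Nuclear mass = 55.443084 − 0.4855661 = 54.9575179 amu ≈ 54.95752 amu (to 5 decimal places)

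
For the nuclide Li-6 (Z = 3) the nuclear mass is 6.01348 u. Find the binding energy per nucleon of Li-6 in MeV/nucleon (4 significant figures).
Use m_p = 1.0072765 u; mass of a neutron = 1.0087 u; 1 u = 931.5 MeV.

5.348 MeV/nucleon

Mass of separated nucleons = 3(1.0072765) + 3(1.0087) = 3.0218295 + 3.0261 = 6.0479295 u
The mass defect is 6.0479295 − 6.01348 = 0.0344495 u.
Binding energy = Δm·c² = 0.0344495 × 931.5 MeV/u = 32.0897 MeV
Per nucleon: 32.0897 / 6 = 5.348 MeV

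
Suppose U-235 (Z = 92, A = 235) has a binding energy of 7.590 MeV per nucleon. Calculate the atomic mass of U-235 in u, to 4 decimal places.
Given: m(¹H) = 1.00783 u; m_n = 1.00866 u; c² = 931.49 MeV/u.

Total binding energy = 235 × 7.590 = 1783.650 MeV
Mass defect = 1783.650 MeV / (931.49 MeV/u) = 1.914835 u
Constituent mass = 92(1.00783) + 143(1.00866) = 236.95874 u
Atomic mass = 236.95874 − 1.914835 = 235.043905 u ≈ 235.0439 u (to 4 decimal places)

235.0439 u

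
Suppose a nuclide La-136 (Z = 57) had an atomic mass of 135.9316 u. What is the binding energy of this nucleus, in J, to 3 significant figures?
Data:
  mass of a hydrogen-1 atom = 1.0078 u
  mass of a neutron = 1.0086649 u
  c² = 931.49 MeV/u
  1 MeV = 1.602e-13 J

1.79e-10 J

Mass of separated nucleons = 57(1.0078) + 79(1.0086649) = 57.4446 + 79.6845271 = 137.1291271 u
Δm = 137.1291271 − 135.9316 = 1.1975271 u
Binding energy = Δm·c² = 1.1975271 × 931.49 MeV/u = 1115.48 MeV
In joules: 1115.48 MeV × 1.602e-13 J/MeV = 1.7870e-10 J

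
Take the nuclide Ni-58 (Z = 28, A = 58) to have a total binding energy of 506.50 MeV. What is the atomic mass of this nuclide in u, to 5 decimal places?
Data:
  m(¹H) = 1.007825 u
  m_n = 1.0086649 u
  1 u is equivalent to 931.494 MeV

Mass defect = 506.50 MeV / (931.494 MeV/u) = 0.5437501 u
Constituent mass = 28(1.007825) + 30(1.0086649) = 58.4790470 u
Atomic mass = 58.4790470 − 0.5437501 = 57.9352969 u ≈ 57.93530 u (to 5 decimal places)

57.93530 u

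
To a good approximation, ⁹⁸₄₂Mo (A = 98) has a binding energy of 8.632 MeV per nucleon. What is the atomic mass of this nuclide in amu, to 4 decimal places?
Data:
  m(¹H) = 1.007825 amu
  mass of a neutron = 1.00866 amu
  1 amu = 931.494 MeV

97.9055 amu

Total binding energy = 98 × 8.632 = 845.936 MeV
Mass defect = 845.936 MeV / (931.494 MeV/amu) = 0.908150 amu
Constituent mass = 42(1.007825) + 56(1.00866) = 98.813610 amu
Atomic mass = 98.813610 − 0.908150 = 97.905460 amu ≈ 97.9055 amu (to 4 decimal places)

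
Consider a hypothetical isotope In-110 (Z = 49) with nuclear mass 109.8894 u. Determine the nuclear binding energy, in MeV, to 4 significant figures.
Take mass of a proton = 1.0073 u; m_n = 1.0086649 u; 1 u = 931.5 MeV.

928.6 MeV

With 49 protons and 61 neutrons (A = 110):
Σm = 49·m_p + 61·m_n = 49.3577 + 61.5285589 = 110.8862589 u
The mass defect is 110.8862589 − 109.8894 = 0.9968589 u.
Binding energy = Δm·c² = 0.9968589 × 931.5 MeV/u = 928.574 MeV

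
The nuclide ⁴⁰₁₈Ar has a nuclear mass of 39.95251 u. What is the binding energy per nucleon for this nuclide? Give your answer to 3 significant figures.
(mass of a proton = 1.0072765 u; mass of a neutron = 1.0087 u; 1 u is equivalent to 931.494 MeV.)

The nucleus contains 18 protons and 40 − 18 = 22 neutrons.
Total constituent mass: 18 × 1.0072765 + 22 × 1.0087 = 40.3223770 u
The mass defect is 40.3223770 − 39.95251 = 0.3698670 u.
Binding energy = Δm·c² = 0.3698670 × 931.494 MeV/u = 344.529 MeV
BE/A = 344.529 MeV / 40 = 8.613 MeV/nucleon

8.61 MeV/nucleon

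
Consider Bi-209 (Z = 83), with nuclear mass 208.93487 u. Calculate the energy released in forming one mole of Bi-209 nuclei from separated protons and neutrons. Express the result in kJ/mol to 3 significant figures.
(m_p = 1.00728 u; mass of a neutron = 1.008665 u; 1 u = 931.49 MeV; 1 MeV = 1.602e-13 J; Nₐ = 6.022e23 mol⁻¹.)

Z = 83, so N = A − Z = 209 − 83 = 126.
Mass of separated nucleons = 83(1.00728) + 126(1.008665) = 83.60424 + 127.091790 = 210.696030 u
Δm = 210.696030 − 208.93487 = 1.761160 u
E_B = 1.761160 × 931.49 = 1640.50 MeV
Per nucleus in joules: 1640.50 MeV × 1.602e-13 J/MeV = 2.6281e-10 J
Per mole: 2.6281e-10 J × 6.022e23 mol⁻¹ = 1.5826e+14 J/mol

1.58e+11 kJ/mol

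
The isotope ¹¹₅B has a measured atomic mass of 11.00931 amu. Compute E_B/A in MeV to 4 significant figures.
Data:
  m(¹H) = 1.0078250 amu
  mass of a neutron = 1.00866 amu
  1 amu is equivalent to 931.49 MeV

6.925 MeV/nucleon

Mass of separated nucleons = 5(1.0078250) + 6(1.00866) = 5.0391250 + 6.05196 = 11.0910850 amu
Mass defect Δm = 11.0910850 − 11.00931 = 0.0817750 amu
Binding energy = Δm·c² = 0.0817750 × 931.49 MeV/amu = 76.1726 MeV
Per nucleon: 76.1726 / 11 = 6.925 MeV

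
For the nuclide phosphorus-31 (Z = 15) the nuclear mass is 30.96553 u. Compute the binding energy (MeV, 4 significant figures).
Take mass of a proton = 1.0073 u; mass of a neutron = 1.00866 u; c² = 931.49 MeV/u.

263.2 MeV

Z = 15, so N = A − Z = 31 − 15 = 16.
Total constituent mass: 15 × 1.0073 + 16 × 1.00866 = 31.24806 u
The mass defect is 31.24806 − 30.96553 = 0.28253 u.
Binding energy = Δm·c² = 0.28253 × 931.49 MeV/u = 263.174 MeV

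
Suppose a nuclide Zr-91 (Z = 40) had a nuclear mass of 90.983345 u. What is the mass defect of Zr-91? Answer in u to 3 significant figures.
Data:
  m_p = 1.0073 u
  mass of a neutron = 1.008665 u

Mass of separated nucleons = 40(1.0073) + 51(1.008665) = 40.2920 + 51.441915 = 91.733915 u
The mass defect is 91.733915 − 90.983345 = 0.750570 u.

0.751 u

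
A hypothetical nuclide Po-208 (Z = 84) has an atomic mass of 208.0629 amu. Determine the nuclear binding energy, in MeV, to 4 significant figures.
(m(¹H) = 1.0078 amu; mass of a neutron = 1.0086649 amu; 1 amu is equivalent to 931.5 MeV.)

1553 MeV

Σm = 84·m(¹H) + 124·m_n = 84.6552 + 125.0744476 = 209.7296476 amu
Mass defect Δm = 209.7296476 − 208.0629 = 1.6667476 amu
E_B = 1.6667476 × 931.5 = 1552.58 MeV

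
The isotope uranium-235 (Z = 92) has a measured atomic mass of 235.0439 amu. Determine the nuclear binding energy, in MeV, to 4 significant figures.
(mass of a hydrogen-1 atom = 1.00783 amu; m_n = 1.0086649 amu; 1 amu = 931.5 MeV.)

Mass of separated nucleons = 92(1.00783) + 143(1.0086649) = 92.72036 + 144.2390807 = 236.9594407 amu
Mass defect Δm = 236.9594407 − 235.0439 = 1.9155407 amu
Converting to energy: 1.9155407 amu × 931.5 MeV/amu = 1784.33 MeV

1784 MeV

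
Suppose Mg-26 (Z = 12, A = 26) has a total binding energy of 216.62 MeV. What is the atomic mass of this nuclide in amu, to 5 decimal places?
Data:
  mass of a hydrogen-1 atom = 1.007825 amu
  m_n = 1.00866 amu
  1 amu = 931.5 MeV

Mass defect = 216.62 MeV / (931.5 MeV/amu) = 0.2325497 amu
Constituent mass = 12(1.007825) + 14(1.00866) = 26.215140 amu
Atomic mass = 26.215140 − 0.2325497 = 25.9825903 amu ≈ 25.98259 amu (to 5 decimal places)

25.98259 amu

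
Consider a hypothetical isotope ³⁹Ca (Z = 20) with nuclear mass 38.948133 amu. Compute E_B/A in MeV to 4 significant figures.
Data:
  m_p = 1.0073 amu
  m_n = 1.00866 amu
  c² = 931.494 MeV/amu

With 20 protons and 19 neutrons (A = 39):
Total constituent mass: 20 × 1.0073 + 19 × 1.00866 = 39.31054 amu
Δm = 39.31054 − 38.948133 = 0.362407 amu
Converting to energy: 0.362407 amu × 931.494 MeV/amu = 337.580 MeV
Dividing by A = 39 gives 8.656 MeV per nucleon.

8.656 MeV/nucleon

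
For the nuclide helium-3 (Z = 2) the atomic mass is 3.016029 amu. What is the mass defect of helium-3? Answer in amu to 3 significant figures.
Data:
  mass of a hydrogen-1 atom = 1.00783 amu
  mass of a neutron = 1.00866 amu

0.00829 amu

With 2 protons and 1 neutrons (A = 3):
Mass of separated nucleons = 2(1.00783) + 1(1.00866) = 2.01566 + 1.00866 = 3.02432 amu
Mass defect Δm = 3.02432 − 3.016029 = 0.008291 amu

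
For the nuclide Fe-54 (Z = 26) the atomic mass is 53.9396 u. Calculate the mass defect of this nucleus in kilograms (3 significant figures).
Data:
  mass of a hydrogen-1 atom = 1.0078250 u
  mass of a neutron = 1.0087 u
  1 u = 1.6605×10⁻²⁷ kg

The nucleus contains 26 protons and 54 − 26 = 28 neutrons.
Mass of separated nucleons = 26(1.0078250) + 28(1.0087) = 26.2034500 + 28.2436 = 54.4470500 u
The mass defect is 54.4470500 − 53.9396 = 0.5074500 u.
In SI units: 0.5074500 u × 1.6605×10⁻²⁷ kg/u = 8.4262e-28 kg

8.43e-28 kg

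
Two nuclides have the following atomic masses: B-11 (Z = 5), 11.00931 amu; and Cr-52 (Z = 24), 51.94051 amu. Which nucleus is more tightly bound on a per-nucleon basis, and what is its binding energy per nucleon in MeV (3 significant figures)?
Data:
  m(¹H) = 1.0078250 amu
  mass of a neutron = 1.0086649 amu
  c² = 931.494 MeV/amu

Cr-52; 8.78 MeV/nucleon

B-11: Σm = 5(1.0078250) + 6(1.0086649) = 11.0911144 amu; Δm = 0.0818044 amu; E_B = 76.200 MeV; E_B/A = 6.927 MeV
Cr-52: Σm = 24(1.0078250) + 28(1.0086649) = 52.4304172 amu; Δm = 0.4899072 amu; E_B = 456.35 MeV; E_B/A = 8.776 MeV
Cr-52 has the higher binding energy per nucleon, so it is the more tightly bound nucleus.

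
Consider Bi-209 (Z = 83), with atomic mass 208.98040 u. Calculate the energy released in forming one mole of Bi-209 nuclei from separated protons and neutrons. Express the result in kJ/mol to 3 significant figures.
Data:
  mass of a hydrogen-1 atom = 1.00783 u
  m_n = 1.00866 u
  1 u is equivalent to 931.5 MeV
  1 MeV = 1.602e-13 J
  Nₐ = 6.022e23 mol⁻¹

1.58e+11 kJ/mol

Mass of separated nucleons = 83(1.00783) + 126(1.00866) = 83.64989 + 127.09116 = 210.74105 u
The mass defect is 210.74105 − 208.98040 = 1.76065 u.
Converting to energy: 1.76065 u × 931.5 MeV/u = 1640.05 MeV
Per nucleus in joules: 1640.05 MeV × 1.602e-13 J/MeV = 2.6274e-10 J
Per mole: 2.6274e-10 J × 6.022e23 mol⁻¹ = 1.5822e+14 J/mol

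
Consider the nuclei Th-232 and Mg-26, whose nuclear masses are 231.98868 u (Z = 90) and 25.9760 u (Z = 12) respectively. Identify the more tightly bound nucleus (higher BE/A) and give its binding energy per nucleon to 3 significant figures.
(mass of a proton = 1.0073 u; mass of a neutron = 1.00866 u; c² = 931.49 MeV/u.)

Th-232: Σm = 90(1.0073) + 142(1.00866) = 233.88672 u; Δm = 1.89804 u; E_B = 1768.0 MeV; E_B/A = 7.621 MeV
Mg-26: Σm = 12(1.0073) + 14(1.00866) = 26.20884 u; Δm = 0.23284 u; E_B = 216.89 MeV; E_B/A = 8.342 MeV
Mg-26 has the higher binding energy per nucleon, so it is the more tightly bound nucleus.

Mg-26; 8.34 MeV/nucleon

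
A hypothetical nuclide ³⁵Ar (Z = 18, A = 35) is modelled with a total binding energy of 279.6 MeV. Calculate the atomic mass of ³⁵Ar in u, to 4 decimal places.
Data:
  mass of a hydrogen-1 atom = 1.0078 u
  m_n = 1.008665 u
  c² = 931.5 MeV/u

Mass defect = 279.6 MeV / (931.5 MeV/u) = 0.300161 u
Constituent mass = 18(1.0078) + 17(1.008665) = 35.287705 u
Atomic mass = 35.287705 − 0.300161 = 34.987544 u ≈ 34.9875 u (to 4 decimal places)

34.9875 u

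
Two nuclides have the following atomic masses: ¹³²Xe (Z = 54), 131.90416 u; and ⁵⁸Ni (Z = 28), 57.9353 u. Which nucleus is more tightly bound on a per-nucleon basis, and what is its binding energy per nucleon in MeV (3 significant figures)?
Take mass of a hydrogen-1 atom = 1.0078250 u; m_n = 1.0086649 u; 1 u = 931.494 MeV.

⁵⁸Ni; 8.73 MeV/nucleon

¹³²Xe: Σm = 54(1.0078250) + 78(1.0086649) = 133.0984122 u; Δm = 1.1942522 u; E_B = 1112.44 MeV; E_B/A = 8.428 MeV
⁵⁸Ni: Σm = 28(1.0078250) + 30(1.0086649) = 58.4790470 u; Δm = 0.5437470 u; E_B = 506.50 MeV; E_B/A = 8.733 MeV
⁵⁸Ni has the higher binding energy per nucleon, so it is the more tightly bound nucleus.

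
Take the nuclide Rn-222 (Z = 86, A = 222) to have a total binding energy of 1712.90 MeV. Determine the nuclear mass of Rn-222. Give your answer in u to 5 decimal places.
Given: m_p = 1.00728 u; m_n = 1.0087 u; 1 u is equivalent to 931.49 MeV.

221.97040 u

Mass defect = 1712.90 MeV / (931.49 MeV/u) = 1.8388818 u
Constituent mass = 86(1.00728) + 136(1.0087) = 223.80928 u
Nuclear mass = 223.80928 − 1.8388818 = 221.9703982 u ≈ 221.97040 u (to 5 decimal places)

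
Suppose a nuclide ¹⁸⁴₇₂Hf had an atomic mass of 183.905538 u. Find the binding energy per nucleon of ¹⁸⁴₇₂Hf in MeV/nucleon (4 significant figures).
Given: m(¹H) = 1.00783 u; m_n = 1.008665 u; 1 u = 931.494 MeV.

With 72 protons and 112 neutrons (A = 184):
Σm = 72·m(¹H) + 112·m_n = 72.56376 + 112.970480 = 185.534240 u
The mass defect is 185.534240 − 183.905538 = 1.628702 u.
E_B = 1.628702 × 931.494 = 1517.13 MeV
Dividing by A = 184 gives 8.245 MeV per nucleon.

8.245 MeV/nucleon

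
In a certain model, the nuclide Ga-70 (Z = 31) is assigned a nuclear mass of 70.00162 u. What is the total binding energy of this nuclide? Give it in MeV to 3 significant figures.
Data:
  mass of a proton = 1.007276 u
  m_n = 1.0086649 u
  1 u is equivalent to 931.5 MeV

523 MeV

Z = 31, so N = A − Z = 70 − 31 = 39.
Mass of separated nucleons = 31(1.007276) + 39(1.0086649) = 31.225556 + 39.3379311 = 70.5634871 u
The mass defect is 70.5634871 − 70.00162 = 0.5618671 u.
Converting to energy: 0.5618671 u × 931.5 MeV/u = 523.379 MeV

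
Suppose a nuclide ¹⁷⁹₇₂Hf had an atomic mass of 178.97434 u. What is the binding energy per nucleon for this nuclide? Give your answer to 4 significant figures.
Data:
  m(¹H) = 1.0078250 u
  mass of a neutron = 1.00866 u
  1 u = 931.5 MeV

7.887 MeV/nucleon

The nucleus contains 72 protons and 179 − 72 = 107 neutrons.
Mass of separated nucleons = 72(1.0078250) + 107(1.00866) = 72.5634000 + 107.92662 = 180.4900200 u
Mass defect Δm = 180.4900200 − 178.97434 = 1.5156800 u
Binding energy = Δm·c² = 1.5156800 × 931.5 MeV/u = 1411.86 MeV
Per nucleon: 1411.86 / 179 = 7.887 MeV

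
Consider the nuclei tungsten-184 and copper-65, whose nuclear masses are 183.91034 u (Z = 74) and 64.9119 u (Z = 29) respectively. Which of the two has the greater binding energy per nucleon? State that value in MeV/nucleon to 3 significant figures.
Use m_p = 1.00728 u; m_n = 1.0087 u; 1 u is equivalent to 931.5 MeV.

tungsten-184: Σm = 74(1.00728) + 110(1.0087) = 185.49572 u; Δm = 1.58538 u; E_B = 1476.8 MeV; E_B/A = 8.026 MeV
copper-65: Σm = 29(1.00728) + 36(1.0087) = 65.52432 u; Δm = 0.61242 u; E_B = 570.47 MeV; E_B/A = 8.776 MeV
copper-65 has the higher binding energy per nucleon, so it is the more tightly bound nucleus.

copper-65; 8.78 MeV/nucleon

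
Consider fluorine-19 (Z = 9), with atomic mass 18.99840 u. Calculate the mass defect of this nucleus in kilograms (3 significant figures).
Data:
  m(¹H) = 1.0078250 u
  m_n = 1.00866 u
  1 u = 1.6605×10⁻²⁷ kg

The nucleus contains 9 protons and 19 − 9 = 10 neutrons.
Mass of separated nucleons = 9(1.0078250) + 10(1.00866) = 9.0704250 + 10.08660 = 19.1570250 u
The mass defect is 19.1570250 − 18.99840 = 0.1586250 u.
In SI units: 0.1586250 u × 1.6605×10⁻²⁷ kg/u = 2.6340e-28 kg

2.63e-28 kg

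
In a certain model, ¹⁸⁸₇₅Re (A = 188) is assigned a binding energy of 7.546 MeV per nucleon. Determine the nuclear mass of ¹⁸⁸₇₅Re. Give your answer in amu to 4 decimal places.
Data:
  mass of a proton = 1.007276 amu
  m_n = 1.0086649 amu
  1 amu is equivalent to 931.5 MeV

188.0019 amu

Total binding energy = 188 × 7.546 = 1418.648 MeV
Mass defect = 1418.648 MeV / (931.5 MeV/amu) = 1.522972 amu
Constituent mass = 75(1.007276) + 113(1.0086649) = 189.5248337 amu
Nuclear mass = 189.5248337 − 1.522972 = 188.0018617 amu ≈ 188.0019 amu (to 4 decimal places)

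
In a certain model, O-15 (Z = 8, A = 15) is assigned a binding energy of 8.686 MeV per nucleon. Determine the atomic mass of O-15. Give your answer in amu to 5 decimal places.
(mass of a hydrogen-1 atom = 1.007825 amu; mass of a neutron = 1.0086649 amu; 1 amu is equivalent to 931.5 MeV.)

14.98338 amu

Total binding energy = 15 × 8.686 = 130.290 MeV
Mass defect = 130.290 MeV / (931.5 MeV/amu) = 0.1398712 amu
Constituent mass = 8(1.007825) + 7(1.0086649) = 15.1232543 amu
Atomic mass = 15.1232543 − 0.1398712 = 14.9833831 amu ≈ 14.98338 amu (to 5 decimal places)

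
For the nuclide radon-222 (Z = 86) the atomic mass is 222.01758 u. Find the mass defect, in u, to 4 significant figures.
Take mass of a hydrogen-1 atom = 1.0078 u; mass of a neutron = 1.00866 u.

1.831 u

Total constituent mass: 86 × 1.0078 + 136 × 1.00866 = 223.84856 u
Mass defect Δm = 223.84856 − 222.01758 = 1.83098 u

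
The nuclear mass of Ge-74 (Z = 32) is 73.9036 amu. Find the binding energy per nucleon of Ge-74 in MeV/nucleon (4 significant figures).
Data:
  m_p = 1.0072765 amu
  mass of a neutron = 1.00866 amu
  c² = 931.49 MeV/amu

With 32 protons and 42 neutrons (A = 74):
Total constituent mass: 32 × 1.0072765 + 42 × 1.00866 = 74.5965680 amu
Δm = 74.5965680 − 73.9036 = 0.6929680 amu
Converting to energy: 0.6929680 amu × 931.49 MeV/amu = 645.493 MeV
Per nucleon: 645.493 / 74 = 8.723 MeV

8.723 MeV/nucleon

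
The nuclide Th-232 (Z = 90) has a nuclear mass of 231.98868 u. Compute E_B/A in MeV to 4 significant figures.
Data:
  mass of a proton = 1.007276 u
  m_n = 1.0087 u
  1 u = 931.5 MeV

With 90 protons and 142 neutrons (A = 232):
Mass of separated nucleons = 90(1.007276) + 142(1.0087) = 90.654840 + 143.2354 = 233.890240 u
The mass defect is 233.890240 − 231.98868 = 1.901560 u.
Converting to energy: 1.901560 u × 931.5 MeV/u = 1771.30 MeV
BE/A = 1771.30 MeV / 232 = 7.635 MeV/nucleon

7.635 MeV/nucleon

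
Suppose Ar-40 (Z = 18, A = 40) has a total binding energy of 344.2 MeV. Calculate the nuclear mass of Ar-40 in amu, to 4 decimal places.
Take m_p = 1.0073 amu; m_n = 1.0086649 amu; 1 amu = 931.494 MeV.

Mass defect = 344.2 MeV / (931.494 MeV/amu) = 0.369514 amu
Constituent mass = 18(1.0073) + 22(1.0086649) = 40.3220278 amu
Nuclear mass = 40.3220278 − 0.369514 = 39.9525138 amu ≈ 39.9525 amu (to 4 decimal places)

39.9525 amu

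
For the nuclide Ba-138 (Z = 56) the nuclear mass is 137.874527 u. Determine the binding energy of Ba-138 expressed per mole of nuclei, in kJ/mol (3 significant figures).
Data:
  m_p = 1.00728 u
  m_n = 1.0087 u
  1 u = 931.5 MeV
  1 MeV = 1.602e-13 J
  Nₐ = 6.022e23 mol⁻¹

1.12e+11 kJ/mol

The nucleus contains 56 protons and 138 − 56 = 82 neutrons.
Total constituent mass: 56 × 1.00728 + 82 × 1.0087 = 139.12108 u
Δm = 139.12108 − 137.874527 = 1.246553 u
Converting to energy: 1.246553 u × 931.5 MeV/u = 1161.16 MeV
Per nucleus in joules: 1161.16 MeV × 1.602e-13 J/MeV = 1.8602e-10 J
Per mole: 1.8602e-10 J × 6.022e23 mol⁻¹ = 1.1202e+14 J/mol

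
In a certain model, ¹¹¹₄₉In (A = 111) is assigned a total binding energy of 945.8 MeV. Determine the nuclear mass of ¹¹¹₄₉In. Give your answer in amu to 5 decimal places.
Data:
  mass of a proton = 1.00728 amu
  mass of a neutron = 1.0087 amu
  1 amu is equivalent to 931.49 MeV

Mass defect = 945.8 MeV / (931.49 MeV/amu) = 1.0153625 amu
Constituent mass = 49(1.00728) + 62(1.0087) = 111.89612 amu
Nuclear mass = 111.89612 − 1.0153625 = 110.8807575 amu ≈ 110.88076 amu (to 5 decimal places)

110.88076 amu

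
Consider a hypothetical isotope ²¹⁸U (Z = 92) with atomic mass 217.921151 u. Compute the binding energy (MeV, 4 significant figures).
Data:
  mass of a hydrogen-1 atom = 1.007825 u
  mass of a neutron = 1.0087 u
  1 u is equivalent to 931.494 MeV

1765 MeV

Mass of separated nucleons = 92(1.007825) + 126(1.0087) = 92.719900 + 127.0962 = 219.816100 u
The mass defect is 219.816100 − 217.921151 = 1.894949 u.
Binding energy = Δm·c² = 1.894949 × 931.494 MeV/u = 1765.13 MeV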